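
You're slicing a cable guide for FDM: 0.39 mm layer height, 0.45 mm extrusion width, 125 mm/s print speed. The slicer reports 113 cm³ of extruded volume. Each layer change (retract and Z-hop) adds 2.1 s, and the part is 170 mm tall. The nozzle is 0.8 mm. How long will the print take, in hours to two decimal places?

Line area = 0.39 × 0.45, so 0.1755 mm².
Path length: 113000 mm³ / 0.1755 mm² → 643874.6 mm.
Time extruding = 643874.6 / 125, so 5151 s.
Layer count = ceil(170 / 0.39) = 436.
Layer-change overhead = 436 × 2.1 = 915.6 s.
Altogether 5151 + 915.6 = 6066.6 s, i.e. 1.69 hours.

1.69 hours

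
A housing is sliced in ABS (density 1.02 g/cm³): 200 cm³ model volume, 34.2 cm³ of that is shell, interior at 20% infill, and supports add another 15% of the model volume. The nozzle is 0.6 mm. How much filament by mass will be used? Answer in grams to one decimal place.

99.3 g

Infill region: 200 − 34.2 → 165.8 cm³.
Deposited infill = 0.20 × 165.8 = 33.16 cm³.
Support = 0.15 × 200 = 30 cm³.
Deposited volume = 34.2 + 33.16 + 30, so 97.36 cm³.
Mass: 97.36 × 1.02 → 99.3072 g.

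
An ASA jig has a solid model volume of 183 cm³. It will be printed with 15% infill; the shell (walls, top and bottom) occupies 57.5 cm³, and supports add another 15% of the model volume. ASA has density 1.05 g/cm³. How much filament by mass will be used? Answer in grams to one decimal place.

Infill region = 183 − 57.5, so 125.5 cm³.
Infill volume = 0.15 × 125.5 = 18.825 cm³.
Support = 0.15 × 183, so 27.45 cm³.
Deposited volume = 57.5 + 18.825 + 27.45, so 103.775 cm³.
Mass = 103.775 × 1.05 = 108.96375 g.

109.0 g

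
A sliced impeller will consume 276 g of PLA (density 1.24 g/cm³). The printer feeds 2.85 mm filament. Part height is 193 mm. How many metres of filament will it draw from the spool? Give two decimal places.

34.89 m

Extruded volume: 276/1.24 = 222.5806 cm³ (222580.6 mm³).
Filament cross-section = π × (2.85/2)² = 6.3794 mm².
L = V/A = 222580.6/6.3794 = 34890.52 mm → 34.89 m.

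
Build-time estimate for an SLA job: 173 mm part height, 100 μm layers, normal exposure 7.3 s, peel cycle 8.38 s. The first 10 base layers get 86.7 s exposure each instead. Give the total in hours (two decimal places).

7.76 hours

Number of layers: 173 / 0.1 → 1730 (rounded up).
Burn-in layers: 10 × (86.7 + 8.38) → 950.8 s.
Remaining layers: 1720 × (7.3 + 8.38) → 26969.6 s.
Total = 950.8 + 26969.6 = 27920.4 s = 7.76 hours.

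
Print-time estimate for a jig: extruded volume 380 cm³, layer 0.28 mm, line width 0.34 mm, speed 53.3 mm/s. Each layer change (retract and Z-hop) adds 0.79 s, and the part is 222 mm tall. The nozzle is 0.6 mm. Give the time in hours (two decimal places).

Line area = 0.28 × 0.34, so 0.0952 mm².
Path length: 380000 mm³ / 0.0952 mm² → 3991596.6 mm.
Print-move time = 3991596.6 / 53.3 = 74889.2 s.
Layers = ⌈222/0.28⌉ = 793.
Layer-change overhead: 793 × 0.79 → 626.47 s.
Total = 74889.2 + 626.47 = 75515.67 s = 20.98 hours.

20.98 hours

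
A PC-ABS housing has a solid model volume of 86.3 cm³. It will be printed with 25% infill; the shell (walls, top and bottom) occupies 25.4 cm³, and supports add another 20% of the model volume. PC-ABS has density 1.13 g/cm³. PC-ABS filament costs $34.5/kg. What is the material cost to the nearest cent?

$2.26

Infill region: 86.3 − 25.4 → 60.9 cm³.
Infill volume = 0.25 × 60.9, so 15.225 cm³.
Support = 0.20 × 86.3 = 17.26 cm³.
Deposited volume = 25.4 + 15.225 + 17.26 = 57.885 cm³.
Mass: 57.885 × 1.13 → 65.41005 g.
At $34.5/kg: 65.41005/1000 × 34.5 = $2.26.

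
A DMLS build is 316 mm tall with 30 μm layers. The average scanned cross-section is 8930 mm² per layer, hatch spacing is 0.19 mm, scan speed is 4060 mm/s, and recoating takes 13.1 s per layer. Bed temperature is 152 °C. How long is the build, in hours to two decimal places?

Layers = ⌈316/0.03⌉ = 10534.
Per-layer scan distance = 8930 / 0.19, so 47000 mm.
Per-layer scan time = 47000 / 4060 = 11.5764 s.
Per-layer time: 11.5764 + 13.1 → 24.6764 s.
Build time = 10534 × 24.6764 = 259941.1976 s = 72.21 hours.

72.21 hours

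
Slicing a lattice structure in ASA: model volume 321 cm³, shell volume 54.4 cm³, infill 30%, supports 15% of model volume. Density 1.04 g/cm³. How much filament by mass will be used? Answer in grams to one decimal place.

Volume inside the shell: 321 − 54.4 → 266.6 cm³.
Deposited infill = 0.30 × 266.6 = 79.98 cm³.
Support = 0.15 × 321 = 48.15 cm³.
Deposited volume: 54.4 + 79.98 + 48.15 → 182.53 cm³.
Mass: 182.53 × 1.04 → 189.8312 g.

189.8 g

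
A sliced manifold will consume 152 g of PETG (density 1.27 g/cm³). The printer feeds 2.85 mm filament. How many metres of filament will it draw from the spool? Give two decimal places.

18.76 m

Volume = 152 g / 1.27 g·cm⁻³ = 119.685 cm³ = 119685 mm³.
A = π r² = π × 1.425² = 6.3794 mm².
Length = 119685 / 6.3794 = 18761.17 mm = 18.76 m.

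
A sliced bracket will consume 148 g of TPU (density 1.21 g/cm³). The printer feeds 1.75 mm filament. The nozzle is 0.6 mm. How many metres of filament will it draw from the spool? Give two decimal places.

Extruded volume: 148/1.21 = 122.314 cm³ (122314 mm³).
Cross-section of 1.75 mm filament: π·(1.75/2)² = 2.4053 mm².
L = V/A = 122314/2.4053 = 50851.87 mm → 50.85 m.

50.85 m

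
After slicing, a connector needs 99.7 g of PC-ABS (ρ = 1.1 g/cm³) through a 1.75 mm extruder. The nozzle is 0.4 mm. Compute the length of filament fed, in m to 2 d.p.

Volume = 99.7 g / 1.1 g·cm⁻³ = 90.6364 cm³ = 90636.4 mm³.
A = π r² = π × 0.875² = 2.4053 mm².
L = V/A = 90636.4/2.4053 = 37681.95 mm → 37.68 m.

37.68 m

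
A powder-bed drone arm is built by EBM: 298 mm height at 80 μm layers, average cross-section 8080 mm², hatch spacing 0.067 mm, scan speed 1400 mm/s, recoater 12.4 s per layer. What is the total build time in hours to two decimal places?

101.96 hours

Layer count = ceil(298 / 0.08) = 3725.
Per-layer scan distance = 8080 / 0.067, so 120597 mm.
Scan time per layer = 120597 / 1400, so 86.1407 s.
Time per layer = 86.1407 + 12.4, so 98.5407 s.
Total: 3725 × 98.5407 s = 367064.1075 s → 101.96 hours.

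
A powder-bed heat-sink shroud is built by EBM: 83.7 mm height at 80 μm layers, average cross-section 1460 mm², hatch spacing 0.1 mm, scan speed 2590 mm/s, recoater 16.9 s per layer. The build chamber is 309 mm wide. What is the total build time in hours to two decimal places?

Layers = ⌈83.7/0.08⌉ = 1047.
Per-layer scan distance: 1460 / 0.1 → 14600 mm.
Per-layer scan time = 14600 / 2590, so 5.6371 s.
Layer cycle = 5.6371 + 16.9 = 22.5371 s.
Build time = 1047 × 22.5371 = 23596.3437 s = 6.55 hours.

6.55 hours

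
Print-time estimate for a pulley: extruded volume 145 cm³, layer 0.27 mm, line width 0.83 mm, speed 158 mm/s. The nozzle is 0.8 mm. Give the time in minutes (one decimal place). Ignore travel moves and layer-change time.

68.3 minutes

Extrusion cross-section: 0.27 × 0.83 → 0.2241 mm².
Toolpath length = 145 cm³ / 0.2241 mm² = 145000 / 0.2241 = 647032.6 mm.
Extrusion time = 647032.6 / 158, so 4095.1 s.
In the requested units: 4095.1 s = 68.3 minutes.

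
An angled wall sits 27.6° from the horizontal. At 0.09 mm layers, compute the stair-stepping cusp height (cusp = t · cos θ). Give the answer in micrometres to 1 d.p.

Cusp = layer height × cos(27.6°) = 0.09 × 0.8862 = 0.079758 mm = 79.8 μm.

79.8 μm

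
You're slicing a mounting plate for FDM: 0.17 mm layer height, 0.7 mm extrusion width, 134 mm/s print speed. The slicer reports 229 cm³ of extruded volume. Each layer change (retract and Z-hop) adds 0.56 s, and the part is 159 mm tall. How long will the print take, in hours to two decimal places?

4.13 hours

Bead cross-section = 0.17 × 0.7 = 0.119 mm².
Total extruded path = 229000/0.119 = 1924369.7 mm.
Extrusion time = 1924369.7 / 134 = 14361 s.
Layer count = ceil(159 / 0.17) = 936.
Z-hop total: 936 × 0.56 → 524.16 s.
Altogether 14361 + 524.16 = 14885.16 s, i.e. 4.13 hours.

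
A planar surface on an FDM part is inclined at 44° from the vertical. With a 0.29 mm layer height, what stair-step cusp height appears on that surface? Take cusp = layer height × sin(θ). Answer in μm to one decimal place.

201.5 μm

sin(44°) = 0.6947, so cusp = 0.29 × 0.6947 = 0.201463 mm → 201.5 μm.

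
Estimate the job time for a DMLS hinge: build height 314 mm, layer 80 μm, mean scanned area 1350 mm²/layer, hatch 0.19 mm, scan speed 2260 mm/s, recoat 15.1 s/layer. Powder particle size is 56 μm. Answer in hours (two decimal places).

19.89 hours

Layer count = ceil(314 / 0.08) = 3925.
Per-layer scan distance = 1350 / 0.19 = 7105.3 mm.
Scan time per layer: 7105.3 / 2260 → 3.1439 s.
Time per layer = 3.1439 + 15.1 = 18.2439 s.
Total: 3925 × 18.2439 s = 71607.3075 s → 19.89 hours.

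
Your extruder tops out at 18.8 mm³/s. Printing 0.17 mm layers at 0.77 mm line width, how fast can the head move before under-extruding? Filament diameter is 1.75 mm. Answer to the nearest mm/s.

Extrusion cross-section: 0.17 × 0.77 → 0.1309 mm².
Max speed = 18.8 / 0.1309 = 143.62 ≈ 144 mm/s.

144 mm/s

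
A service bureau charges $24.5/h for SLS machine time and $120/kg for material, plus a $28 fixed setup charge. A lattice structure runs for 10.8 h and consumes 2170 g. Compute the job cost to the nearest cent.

$553.00

Time charge = 24.5 × 10.8 = $264.60.
Feedstock cost: 120 × 2170/1000 → $260.40.
Total = 264.60 + 260.40 + 28 = $553.00.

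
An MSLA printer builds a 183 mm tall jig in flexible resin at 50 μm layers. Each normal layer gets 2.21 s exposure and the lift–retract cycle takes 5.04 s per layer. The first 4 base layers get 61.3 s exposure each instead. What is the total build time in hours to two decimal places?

7.44 hours

Layers = ⌈183/0.05⌉ = 3660.
Base layers: 4 × (61.3 + 5.04) → 265.36 s.
Normal layers = 3656 × (2.21 + 5.04) = 26506 s.
Total = 265.36 + 26506 = 26771.36 s = 7.44 hours.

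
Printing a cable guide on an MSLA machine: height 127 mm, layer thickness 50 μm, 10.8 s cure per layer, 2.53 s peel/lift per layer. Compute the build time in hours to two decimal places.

Layer count = ceil(127 / 0.05) = 2540.
Per-layer time = 10.8 + 2.53 = 13.33 s.
Build time: 2540 × 13.33 s = 33858.2 s, i.e. 9.41 hours.

9.41 hours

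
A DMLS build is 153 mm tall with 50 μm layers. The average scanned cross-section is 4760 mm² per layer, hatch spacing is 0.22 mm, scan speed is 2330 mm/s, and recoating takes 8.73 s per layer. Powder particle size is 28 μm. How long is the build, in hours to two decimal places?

Layer count = ceil(153 / 0.05) = 3060.
Hatch length per layer = 4760 / 0.22, so 21636.4 mm.
Laser time per layer: 21636.4 / 2330 → 9.286 s.
Per-layer time = 9.286 + 8.73 = 18.016 s.
Total: 3060 × 18.016 s = 55128.96 s → 15.31 hours.

15.31 hours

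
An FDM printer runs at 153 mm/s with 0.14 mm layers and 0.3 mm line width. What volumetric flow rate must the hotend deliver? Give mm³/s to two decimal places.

6.43

A = 0.14 × 0.3, so 0.042 mm².
Volumetric flow = 153 × 0.042 = 6.43 mm³/s.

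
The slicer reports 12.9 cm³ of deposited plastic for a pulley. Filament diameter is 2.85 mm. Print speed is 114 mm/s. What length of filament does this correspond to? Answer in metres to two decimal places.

2.02 m

A = π r² = π × 1.425² = 6.3794 mm².
Length = 12.9 cm³ / 6.3794 mm² = 12900 / 6.3794 = 2022.13 mm = 2.02 m.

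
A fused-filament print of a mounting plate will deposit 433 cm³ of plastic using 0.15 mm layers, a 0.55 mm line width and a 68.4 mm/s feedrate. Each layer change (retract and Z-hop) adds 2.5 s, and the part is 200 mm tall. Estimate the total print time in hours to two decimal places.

22.24 hours

Bead cross-section = 0.15 × 0.55, so 0.0825 mm².
Total extruded path = 433000/0.0825 = 5248484.8 mm.
Print-move time = 5248484.8 / 68.4, so 76732.2 s.
Number of layers: 200 / 0.15 → 1334 (rounded up).
Z-hop total = 1334 × 2.5, so 3335 s.
Altogether 76732.2 + 3335 = 80067.2 s, i.e. 22.24 hours.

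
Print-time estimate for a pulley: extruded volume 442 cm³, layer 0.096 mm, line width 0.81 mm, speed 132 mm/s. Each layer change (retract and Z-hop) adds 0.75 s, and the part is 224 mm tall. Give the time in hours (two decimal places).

Line area: 0.096 × 0.81 → 0.07776 mm².
Path length: 442000 mm³ / 0.07776 mm² → 5684156.4 mm.
Time extruding: 5684156.4 / 132 → 43061.8 s.
Layer count = ceil(224 / 0.096) = 2334.
Layer-change overhead: 2334 × 0.75 → 1750.5 s.
Total = 43061.8 + 1750.5 = 44812.3 s = 12.45 hours.

12.45 hours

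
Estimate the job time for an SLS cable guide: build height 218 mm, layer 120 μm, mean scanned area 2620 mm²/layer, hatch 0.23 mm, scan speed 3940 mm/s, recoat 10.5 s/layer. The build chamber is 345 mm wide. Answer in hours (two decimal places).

Number of layers: 218 / 0.12 → 1817 (rounded up).
Per-layer scan distance = 2620 / 0.23, so 11391.3 mm.
Laser time per layer = 11391.3 / 3940 = 2.8912 s.
Layer cycle = 2.8912 + 10.5, so 13.3912 s.
Build time = 1817 × 13.3912 = 24331.8104 s = 6.76 hours.

6.76 hours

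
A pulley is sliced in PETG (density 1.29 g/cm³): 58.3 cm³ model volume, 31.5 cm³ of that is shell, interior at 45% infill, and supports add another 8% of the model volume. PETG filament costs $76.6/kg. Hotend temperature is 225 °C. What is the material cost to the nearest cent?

Interior volume = 58.3 − 31.5, so 26.8 cm³.
Deposited infill = 0.45 × 26.8 = 12.06 cm³.
Support = 0.08 × 58.3, so 4.664 cm³.
Deposited volume: 31.5 + 12.06 + 4.664 → 48.224 cm³.
Mass = 48.224 × 1.29 = 62.20896 g.
Cost = 62.20896 g / 1000 × $76.6/kg = $4.77.

$4.77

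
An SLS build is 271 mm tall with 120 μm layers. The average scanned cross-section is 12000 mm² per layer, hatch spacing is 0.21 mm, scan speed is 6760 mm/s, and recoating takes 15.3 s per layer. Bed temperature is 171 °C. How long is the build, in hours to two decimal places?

14.91 hours

Layers = ⌈271/0.12⌉ = 2259.
Scan path per layer: 12000 / 0.21 → 57142.9 mm.
Per-layer scan time: 57142.9 / 6760 → 8.4531 s.
Per-layer time: 8.4531 + 15.3 → 23.7531 s.
2259 layers × 23.7531 s/layer = 53658.2529 s, i.e. 14.91 hours.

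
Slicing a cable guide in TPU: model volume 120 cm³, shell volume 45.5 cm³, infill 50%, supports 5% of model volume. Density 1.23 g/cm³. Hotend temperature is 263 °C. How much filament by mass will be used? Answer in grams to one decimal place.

Volume inside the shell = 120 − 45.5 = 74.5 cm³.
Deposited infill: 0.50 × 74.5 → 37.25 cm³.
Support = 0.05 × 120, so 6 cm³.
Total extruded = 45.5 + 37.25 + 6 = 88.75 cm³.
Mass = 88.75 × 1.23, so 109.1625 g.

109.2 g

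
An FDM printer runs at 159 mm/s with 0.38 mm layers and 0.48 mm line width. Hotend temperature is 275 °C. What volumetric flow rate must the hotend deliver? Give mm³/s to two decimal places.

29.00

A = 0.38 × 0.48 = 0.1824 mm².
Volumetric flow = 159 × 0.1824 = 29.00 mm³/s.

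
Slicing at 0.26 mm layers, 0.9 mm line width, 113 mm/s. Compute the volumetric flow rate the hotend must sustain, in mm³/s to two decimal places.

Extrusion cross-section = 0.26 × 0.9, so 0.234 mm².
Volumetric flow = 113 × 0.234 = 26.44 mm³/s.

26.44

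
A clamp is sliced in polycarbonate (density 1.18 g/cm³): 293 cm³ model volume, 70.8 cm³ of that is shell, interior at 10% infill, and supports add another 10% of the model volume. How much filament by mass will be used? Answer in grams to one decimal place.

144.3 g

Volume inside the shell = 293 − 70.8 = 222.2 cm³.
Deposited infill = 0.10 × 222.2, so 22.22 cm³.
Support: 0.10 × 293 → 29.3 cm³.
Deposited volume: 70.8 + 22.22 + 29.3 → 122.32 cm³.
Mass = 122.32 × 1.18, so 144.3376 g.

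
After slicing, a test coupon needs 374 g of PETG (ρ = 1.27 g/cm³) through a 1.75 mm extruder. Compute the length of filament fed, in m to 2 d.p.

Volume = 374 g / 1.27 g·cm⁻³ = 294.4882 cm³ = 294488.2 mm³.
Cross-section of 1.75 mm filament: π·(1.75/2)² = 2.4053 mm².
L = V/A = 294488.2/2.4053 = 122433.04 mm → 122.43 m.

122.43 m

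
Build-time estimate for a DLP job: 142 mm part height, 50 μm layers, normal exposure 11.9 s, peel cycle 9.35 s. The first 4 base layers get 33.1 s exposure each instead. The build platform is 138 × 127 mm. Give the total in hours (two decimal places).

16.79 hours

Layers = ⌈142/0.05⌉ = 2840.
Base layers = 4 × (33.1 + 9.35) = 169.8 s.
Regular layers = 2836 × (11.9 + 9.35), so 60265 s.
Total = 169.8 + 60265 = 60434.8 s = 16.79 hours.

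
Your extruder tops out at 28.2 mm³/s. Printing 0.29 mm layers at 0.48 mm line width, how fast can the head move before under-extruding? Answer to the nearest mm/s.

203 mm/s

A = 0.29 × 0.48, so 0.1392 mm².
v_max = Q/A = 28.2/0.1392 = 202.59 mm/s → 203 mm/s.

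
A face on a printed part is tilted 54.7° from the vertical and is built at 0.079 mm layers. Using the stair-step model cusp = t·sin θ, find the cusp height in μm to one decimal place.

64.5 μm

Cusp = layer height × sin(54.7°) = 0.079 × 0.8161 = 0.064472 mm = 64.5 μm.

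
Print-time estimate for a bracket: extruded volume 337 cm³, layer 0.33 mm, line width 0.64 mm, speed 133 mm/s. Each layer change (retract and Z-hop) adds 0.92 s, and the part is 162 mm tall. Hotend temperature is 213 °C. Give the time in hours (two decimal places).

Extrusion cross-section = 0.33 × 0.64, so 0.2112 mm².
Toolpath length = 337 cm³ / 0.2112 mm² = 337000 / 0.2112 = 1595643.9 mm.
Print-move time: 1595643.9 / 133 → 11997.3 s.
Layers = ⌈162/0.33⌉ = 491.
Non-print overhead = 491 × 0.92, so 451.72 s.
Total = 11997.3 + 451.72 = 12449.02 s = 3.46 hours.

3.46 hours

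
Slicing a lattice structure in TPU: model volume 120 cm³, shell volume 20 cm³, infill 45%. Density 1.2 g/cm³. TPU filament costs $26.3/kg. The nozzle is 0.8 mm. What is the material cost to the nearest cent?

Interior volume = 120 − 20 = 100 cm³.
Infill deposited = 0.45 × 100 = 45 cm³.
Total printed volume: 20 + 45 → 65 cm³.
Mass = 65 × 1.2 = 78 g.
At $26.3/kg: 78/1000 × 26.3 = $2.05.

$2.05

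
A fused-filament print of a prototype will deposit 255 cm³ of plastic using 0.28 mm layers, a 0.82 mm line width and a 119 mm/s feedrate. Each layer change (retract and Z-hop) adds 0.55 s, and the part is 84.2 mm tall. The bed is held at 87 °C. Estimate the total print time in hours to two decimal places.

Line area: 0.28 × 0.82 → 0.2296 mm².
Path length: 255000 mm³ / 0.2296 mm² → 1110627.2 mm.
Print-move time = 1110627.2 / 119 = 9333 s.
Number of layers: 84.2 / 0.28 → 301 (rounded up).
Layer-change overhead: 301 × 0.55 → 165.55 s.
Total = 9333 + 165.55 = 9498.55 s = 2.64 hours.

2.64 hours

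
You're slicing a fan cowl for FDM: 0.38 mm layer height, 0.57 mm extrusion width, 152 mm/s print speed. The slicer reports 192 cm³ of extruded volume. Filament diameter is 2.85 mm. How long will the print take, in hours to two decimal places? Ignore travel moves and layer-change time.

Extrusion cross-section = 0.38 × 0.57, so 0.2166 mm².
Toolpath length = 192 cm³ / 0.2166 mm² = 192000 / 0.2166 = 886426.6 mm.
Time extruding = 886426.6 / 152, so 5831.8 s.
5831.8 s = 1.62 hours.

1.62 hours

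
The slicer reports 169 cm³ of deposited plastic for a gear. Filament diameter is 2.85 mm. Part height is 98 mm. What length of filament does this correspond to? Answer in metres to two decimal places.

26.49 m

A = π r² = π × 1.425² = 6.3794 mm².
L = 169000 mm³ / 6.3794 mm² = 26491.52 mm, i.e. 26.49 m.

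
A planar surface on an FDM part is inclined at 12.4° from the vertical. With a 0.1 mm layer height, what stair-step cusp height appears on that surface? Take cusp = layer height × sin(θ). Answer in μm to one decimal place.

Cusp = layer height × sin(12.4°) = 0.1 × 0.2147 = 0.02147 mm = 21.5 μm.

21.5 μm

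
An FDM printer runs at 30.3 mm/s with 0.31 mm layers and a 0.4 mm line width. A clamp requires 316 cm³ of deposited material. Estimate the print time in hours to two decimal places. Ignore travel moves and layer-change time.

Line area: 0.31 × 0.4 → 0.124 mm².
Path length: 316000 mm³ / 0.124 mm² → 2548387.1 mm.
Print-move time = 2548387.1 / 30.3 = 84105.2 s.
That's 84105.2 s → 23.36 hours.

23.36 hours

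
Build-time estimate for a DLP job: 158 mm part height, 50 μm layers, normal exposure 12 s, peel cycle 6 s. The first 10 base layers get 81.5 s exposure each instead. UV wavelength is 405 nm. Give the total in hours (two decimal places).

15.99 hours

Number of layers: 158 / 0.05 → 3160 (rounded up).
Bottom layers = 10 × (81.5 + 6), so 875 s.
Remaining layers: 3150 × (12 + 6) → 56700 s.
Total = 875 + 56700 = 57575 s = 15.99 hours.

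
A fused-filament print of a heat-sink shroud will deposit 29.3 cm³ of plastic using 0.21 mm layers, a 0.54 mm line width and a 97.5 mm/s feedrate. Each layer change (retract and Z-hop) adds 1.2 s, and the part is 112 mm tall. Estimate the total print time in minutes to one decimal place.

54.8 minutes

Extrusion cross-section = 0.21 × 0.54, so 0.1134 mm².
Toolpath length = 29.3 cm³ / 0.1134 mm² = 29300 / 0.1134 = 258377.4 mm.
Time extruding = 258377.4 / 97.5 = 2650 s.
Number of layers: 112 / 0.21 → 534 (rounded up).
Z-hop total = 534 × 1.2, so 640.8 s.
Total = 2650 + 640.8 = 3290.8 s = 54.8 minutes.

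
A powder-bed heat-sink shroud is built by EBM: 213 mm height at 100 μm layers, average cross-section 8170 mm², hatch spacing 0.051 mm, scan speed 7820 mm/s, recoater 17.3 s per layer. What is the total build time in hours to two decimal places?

Number of layers: 213 / 0.1 → 2130 (rounded up).
Scan path per layer = 8170 / 0.051, so 160196.1 mm.
Beam time per layer: 160196.1 / 7820 → 20.4854 s.
Per-layer time = 20.4854 + 17.3, so 37.7854 s.
2130 layers × 37.7854 s/layer = 80482.902 s, i.e. 22.36 hours.

22.36 hours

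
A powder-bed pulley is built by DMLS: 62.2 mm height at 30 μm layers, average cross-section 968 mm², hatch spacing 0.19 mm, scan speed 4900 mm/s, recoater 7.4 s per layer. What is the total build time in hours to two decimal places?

Layer count = ceil(62.2 / 0.03) = 2074.
Hatch length per layer: 968 / 0.19 → 5094.7 mm.
Per-layer scan time = 5094.7 / 4900, so 1.0397 s.
Layer cycle = 1.0397 + 7.4, so 8.4397 s.
2074 layers × 8.4397 s/layer = 17503.9378 s, i.e. 4.86 hours.

4.86 hours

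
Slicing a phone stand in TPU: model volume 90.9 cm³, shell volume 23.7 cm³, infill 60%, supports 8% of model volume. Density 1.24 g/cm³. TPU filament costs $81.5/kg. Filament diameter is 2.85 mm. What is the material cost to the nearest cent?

Interior volume = 90.9 − 23.7, so 67.2 cm³.
Deposited infill: 0.60 × 67.2 → 40.32 cm³.
Support = 0.08 × 90.9, so 7.272 cm³.
Total extruded: 23.7 + 40.32 + 7.272 → 71.292 cm³.
Mass = 71.292 × 1.24, so 88.40208 g.
Cost = 88.40208 g / 1000 × $81.5/kg = $7.20.

$7.20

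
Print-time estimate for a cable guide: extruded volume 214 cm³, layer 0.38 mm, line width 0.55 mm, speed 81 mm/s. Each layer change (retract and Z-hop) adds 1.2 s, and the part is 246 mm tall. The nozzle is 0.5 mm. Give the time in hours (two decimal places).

3.73 hours

Extrusion cross-section = 0.38 × 0.55 = 0.209 mm².
Path length: 214000 mm³ / 0.209 mm² → 1023923.4 mm.
Print-move time: 1023923.4 / 81 → 12641 s.
Number of layers: 246 / 0.38 → 648 (rounded up).
Z-hop total = 648 × 1.2, so 777.6 s.
Altogether 12641 + 777.6 = 13418.6 s, i.e. 3.73 hours.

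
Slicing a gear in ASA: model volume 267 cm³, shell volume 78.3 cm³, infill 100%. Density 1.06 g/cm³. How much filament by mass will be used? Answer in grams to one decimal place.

Volume inside the shell = 267 − 78.3 = 188.7 cm³.
Infill volume = 1.00 × 188.7, so 188.7 cm³.
Deposited volume = 78.3 + 188.7, so 267 cm³.
Mass = 267 × 1.06 = 283.02 g.

283.0 g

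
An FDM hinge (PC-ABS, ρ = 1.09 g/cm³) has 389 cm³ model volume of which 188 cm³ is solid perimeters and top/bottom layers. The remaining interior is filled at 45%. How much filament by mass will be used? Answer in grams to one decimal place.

303.5 g

Volume inside the shell: 389 − 188 → 201 cm³.
Infill volume = 0.45 × 201 = 90.45 cm³.
Deposited volume: 188 + 90.45 → 278.45 cm³.
Mass = 278.45 × 1.09 = 303.5105 g.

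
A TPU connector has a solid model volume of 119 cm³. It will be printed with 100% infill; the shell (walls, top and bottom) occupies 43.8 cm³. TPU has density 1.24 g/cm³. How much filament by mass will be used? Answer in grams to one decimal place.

147.6 g

Volume inside the shell: 119 − 43.8 → 75.2 cm³.
Infill deposited: 1.00 × 75.2 → 75.2 cm³.
Total extruded = 43.8 + 75.2 = 119 cm³.
Mass = 119 × 1.24 = 147.56 g.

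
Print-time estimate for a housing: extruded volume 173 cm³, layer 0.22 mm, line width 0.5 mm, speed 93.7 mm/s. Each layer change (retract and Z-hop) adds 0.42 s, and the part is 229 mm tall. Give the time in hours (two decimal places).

Extrusion cross-section = 0.22 × 0.5 = 0.11 mm².
Toolpath length = 173 cm³ / 0.11 mm² = 173000 / 0.11 = 1572727.3 mm.
Print-move time: 1572727.3 / 93.7 → 16784.7 s.
Layers = ⌈229/0.22⌉ = 1041.
Layer-change overhead: 1041 × 0.42 → 437.22 s.
Altogether 16784.7 + 437.22 = 17221.92 s, i.e. 4.78 hours.

4.78 hours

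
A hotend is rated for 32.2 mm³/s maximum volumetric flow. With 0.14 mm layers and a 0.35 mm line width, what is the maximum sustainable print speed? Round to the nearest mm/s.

657 mm/s

Bead cross-section: 0.14 × 0.35 → 0.049 mm².
v_max = Q/A = 32.2/0.049 = 657.14 mm/s → 657 mm/s.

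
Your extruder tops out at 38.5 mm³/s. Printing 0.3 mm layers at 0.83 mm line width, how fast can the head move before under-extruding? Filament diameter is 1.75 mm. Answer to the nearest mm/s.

Extrusion cross-section = 0.3 × 0.83, so 0.249 mm².
Max speed = 38.5 / 0.249 = 154.62 ≈ 155 mm/s.

155 mm/s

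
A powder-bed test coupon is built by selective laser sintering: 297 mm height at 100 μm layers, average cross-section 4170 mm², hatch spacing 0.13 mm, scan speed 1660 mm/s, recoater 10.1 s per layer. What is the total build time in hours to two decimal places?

24.27 hours

Layers = ⌈297/0.1⌉ = 2970.
Hatch length per layer = 4170 / 0.13, so 32076.9 mm.
Scan time per layer = 32076.9 / 1660, so 19.3234 s.
Per-layer time: 19.3234 + 10.1 → 29.4234 s.
2970 layers × 29.4234 s/layer = 87387.498 s, i.e. 24.27 hours.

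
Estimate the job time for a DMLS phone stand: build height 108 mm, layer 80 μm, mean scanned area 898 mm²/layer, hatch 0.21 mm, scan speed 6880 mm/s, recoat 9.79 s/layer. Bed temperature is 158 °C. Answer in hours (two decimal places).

Layer count = ceil(108 / 0.08) = 1350.
Hatch length per layer = 898 / 0.21, so 4276.2 mm.
Per-layer scan time: 4276.2 / 6880 → 0.6215 s.
Layer cycle = 0.6215 + 9.79, so 10.4115 s.
Build time = 1350 × 10.4115 = 14055.525 s = 3.90 hours.

3.90 hours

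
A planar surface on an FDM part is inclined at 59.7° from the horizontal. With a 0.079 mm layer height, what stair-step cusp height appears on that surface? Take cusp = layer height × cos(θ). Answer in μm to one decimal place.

39.9 μm

h_c = t·cos θ = 0.079 × 0.5045 = 0.039856 mm (39.9 μm).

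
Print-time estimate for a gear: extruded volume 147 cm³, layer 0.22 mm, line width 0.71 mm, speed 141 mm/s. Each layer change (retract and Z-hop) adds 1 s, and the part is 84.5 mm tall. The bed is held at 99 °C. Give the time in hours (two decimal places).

1.96 hours

Extrusion cross-section = 0.22 × 0.71 = 0.1562 mm².
Path length: 147000 mm³ / 0.1562 mm² → 941101.2 mm.
Print-move time = 941101.2 / 141 = 6674.5 s.
Layers = ⌈84.5/0.22⌉ = 385.
Non-print overhead: 385 × 1 → 385 s.
Altogether 6674.5 + 385 = 7059.5 s, i.e. 1.96 hours.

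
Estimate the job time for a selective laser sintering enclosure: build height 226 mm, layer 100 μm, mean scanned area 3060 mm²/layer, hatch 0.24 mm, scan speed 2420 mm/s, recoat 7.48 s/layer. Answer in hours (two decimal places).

8.00 hours

Layer count = ceil(226 / 0.1) = 2260.
Scan path per layer: 3060 / 0.24 → 12750 mm.
Laser time per layer = 12750 / 2420, so 5.2686 s.
Time per layer = 5.2686 + 7.48 = 12.7486 s.
Total: 2260 × 12.7486 s = 28811.836 s → 8.00 hours.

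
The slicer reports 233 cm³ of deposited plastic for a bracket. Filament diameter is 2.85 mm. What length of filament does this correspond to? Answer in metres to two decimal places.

Cross-section of 2.85 mm filament: π·(2.85/2)² = 6.3794 mm².
Length = 233 cm³ / 6.3794 mm² = 233000 / 6.3794 = 36523.81 mm = 36.52 m.

36.52 m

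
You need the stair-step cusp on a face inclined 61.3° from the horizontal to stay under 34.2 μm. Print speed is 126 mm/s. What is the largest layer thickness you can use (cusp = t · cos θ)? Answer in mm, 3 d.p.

0.071 mm

cos(61.3°) = 0.4802; t_max = 0.0342/0.4802 = 0.071 mm.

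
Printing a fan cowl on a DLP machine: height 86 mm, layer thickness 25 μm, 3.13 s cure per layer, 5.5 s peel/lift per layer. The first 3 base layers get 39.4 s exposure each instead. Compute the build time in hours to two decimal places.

Layer count = ceil(86 / 0.025) = 3440.
Burn-in layers = 3 × (39.4 + 5.5) = 134.7 s.
Remaining layers: 3437 × (3.13 + 5.5) → 29661.31 s.
Sum: 134.7 + 29661.31 = 29796.01 s → 8.28 hours.

8.28 hours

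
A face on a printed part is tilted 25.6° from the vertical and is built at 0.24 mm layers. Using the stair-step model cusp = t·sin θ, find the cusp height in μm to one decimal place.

Cusp = layer height × sin(25.6°) = 0.24 × 0.4321 = 0.103704 mm = 103.7 μm.

103.7 μm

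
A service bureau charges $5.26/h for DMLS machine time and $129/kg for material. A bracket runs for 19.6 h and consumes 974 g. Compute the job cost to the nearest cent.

Machine cost = 5.26 × 19.6, so $103.096.
Feedstock cost = 129 × 974/1000 = $125.646.
Job cost: 103.096 + 125.646 = 228.742 ≈ $228.74.

$228.74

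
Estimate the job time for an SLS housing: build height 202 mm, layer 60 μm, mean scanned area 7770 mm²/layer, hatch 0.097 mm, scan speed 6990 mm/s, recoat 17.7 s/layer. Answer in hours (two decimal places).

27.27 hours

Layer count = ceil(202 / 0.06) = 3367.
Scan path per layer = 7770 / 0.097 = 80103.1 mm.
Per-layer scan time: 80103.1 / 6990 → 11.4597 s.
Layer cycle = 11.4597 + 17.7 = 29.1597 s.
Build time = 3367 × 29.1597 = 98180.7099 s = 27.27 hours.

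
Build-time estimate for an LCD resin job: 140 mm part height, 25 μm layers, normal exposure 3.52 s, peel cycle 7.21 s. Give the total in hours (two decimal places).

Layers = ⌈140/0.025⌉ = 5600.
Cycle time = 3.52 + 7.21 = 10.73 s.
Total = 5600 × 10.73 = 60088 s = 16.69 hours.

16.69 hours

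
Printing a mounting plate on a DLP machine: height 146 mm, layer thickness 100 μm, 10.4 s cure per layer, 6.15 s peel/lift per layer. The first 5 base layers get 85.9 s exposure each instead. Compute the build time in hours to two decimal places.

6.82 hours

Layers = ⌈146/0.1⌉ = 1460.
Base layers: 5 × (85.9 + 6.15) → 460.25 s.
Normal layers = 1455 × (10.4 + 6.15), so 24080.25 s.
Total = 460.25 + 24080.25 = 24540.5 s = 6.82 hours.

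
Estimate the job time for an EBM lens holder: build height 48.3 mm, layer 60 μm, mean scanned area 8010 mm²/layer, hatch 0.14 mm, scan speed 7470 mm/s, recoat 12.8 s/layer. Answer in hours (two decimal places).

4.57 hours

Layer count = ceil(48.3 / 0.06) = 805.
Scan path per layer = 8010 / 0.14, so 57214.3 mm.
Beam time per layer: 57214.3 / 7470 → 7.6592 s.
Layer cycle: 7.6592 + 12.8 → 20.4592 s.
Total: 805 × 20.4592 s = 16469.656 s → 4.57 hours.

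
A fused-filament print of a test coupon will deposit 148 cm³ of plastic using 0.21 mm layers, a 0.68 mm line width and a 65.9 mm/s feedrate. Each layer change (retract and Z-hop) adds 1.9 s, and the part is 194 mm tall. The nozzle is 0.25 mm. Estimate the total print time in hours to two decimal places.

Extrusion cross-section = 0.21 × 0.68 = 0.1428 mm².
Total extruded path = 148000/0.1428 = 1036414.6 mm.
Extrusion time = 1036414.6 / 65.9 = 15727.1 s.
Number of layers: 194 / 0.21 → 924 (rounded up).
Non-print overhead = 924 × 1.9 = 1755.6 s.
Total = 15727.1 + 1755.6 = 17482.7 s = 4.86 hours.

4.86 hours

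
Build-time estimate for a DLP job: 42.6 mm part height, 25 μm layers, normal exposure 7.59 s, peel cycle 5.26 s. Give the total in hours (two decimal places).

6.08 hours

Layer count = ceil(42.6 / 0.025) = 1704.
Cycle time = 7.59 + 5.26, so 12.85 s.
Total = 1704 × 12.85 = 21896.4 s = 6.08 hours.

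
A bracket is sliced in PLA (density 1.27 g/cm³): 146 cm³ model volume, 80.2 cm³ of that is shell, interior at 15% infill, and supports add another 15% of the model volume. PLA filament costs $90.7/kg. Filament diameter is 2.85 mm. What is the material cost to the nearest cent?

$12.90

Interior volume: 146 − 80.2 → 65.8 cm³.
Infill deposited: 0.15 × 65.8 → 9.87 cm³.
Support = 0.15 × 146, so 21.9 cm³.
Total printed volume = 80.2 + 9.87 + 21.9 = 111.97 cm³.
Mass: 111.97 × 1.27 → 142.2019 g.
At $90.7/kg: 142.2019/1000 × 90.7 = $12.90.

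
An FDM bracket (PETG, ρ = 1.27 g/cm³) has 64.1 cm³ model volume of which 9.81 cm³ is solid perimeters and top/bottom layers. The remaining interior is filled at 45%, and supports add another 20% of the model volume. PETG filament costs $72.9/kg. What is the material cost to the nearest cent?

$4.36

Interior volume = 64.1 − 9.81 = 54.29 cm³.
Deposited infill: 0.45 × 54.29 → 24.4305 cm³.
Support = 0.20 × 64.1 = 12.82 cm³.
Deposited volume = 9.81 + 24.4305 + 12.82, so 47.0605 cm³.
Mass = 47.0605 × 1.27 = 59.766835 g.
Cost = 59.766835 g / 1000 × $72.9/kg = $4.36.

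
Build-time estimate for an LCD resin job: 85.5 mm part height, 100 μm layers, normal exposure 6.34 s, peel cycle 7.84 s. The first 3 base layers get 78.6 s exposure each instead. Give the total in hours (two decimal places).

Layers = ⌈85.5/0.1⌉ = 855.
Bottom layers = 3 × (78.6 + 7.84) = 259.32 s.
Normal layers = 852 × (6.34 + 7.84), so 12081.36 s.
Sum: 259.32 + 12081.36 = 12340.68 s → 3.43 hours.

3.43 hours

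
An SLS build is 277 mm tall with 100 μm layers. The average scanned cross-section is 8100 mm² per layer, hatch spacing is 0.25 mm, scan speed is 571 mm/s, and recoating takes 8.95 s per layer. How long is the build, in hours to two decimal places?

50.55 hours

Number of layers: 277 / 0.1 → 2770 (rounded up).
Scan path per layer = 8100 / 0.25 = 32400 mm.
Laser time per layer = 32400 / 571, so 56.7426 s.
Time per layer = 56.7426 + 8.95, so 65.6926 s.
Total: 2770 × 65.6926 s = 181968.502 s → 50.55 hours.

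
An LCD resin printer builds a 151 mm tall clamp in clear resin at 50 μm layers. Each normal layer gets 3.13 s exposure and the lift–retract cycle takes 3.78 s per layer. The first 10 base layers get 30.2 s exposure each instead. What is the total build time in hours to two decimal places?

5.87 hours

Layer count = ceil(151 / 0.05) = 3020.
Burn-in layers: 10 × (30.2 + 3.78) → 339.8 s.
Regular layers = 3010 × (3.13 + 3.78), so 20799.1 s.
Total = 339.8 + 20799.1 = 21138.9 s = 5.87 hours.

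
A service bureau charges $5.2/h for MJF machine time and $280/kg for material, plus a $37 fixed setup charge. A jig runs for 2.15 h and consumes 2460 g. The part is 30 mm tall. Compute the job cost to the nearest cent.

$736.98

Time charge = 5.2 × 2.15 = $11.18.
Material cost = 280 × 2460/1000 = $688.80.
Total = 11.18 + 688.80 + 37 = $736.98.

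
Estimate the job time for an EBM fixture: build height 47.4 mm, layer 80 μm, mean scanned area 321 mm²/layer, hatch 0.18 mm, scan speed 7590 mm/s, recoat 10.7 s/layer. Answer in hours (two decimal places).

Layer count = ceil(47.4 / 0.08) = 593.
Per-layer scan distance = 321 / 0.18, so 1783.3 mm.
Beam time per layer = 1783.3 / 7590, so 0.235 s.
Layer cycle = 0.235 + 10.7 = 10.935 s.
Total: 593 × 10.935 s = 6484.455 s → 1.80 hours.

1.80 hours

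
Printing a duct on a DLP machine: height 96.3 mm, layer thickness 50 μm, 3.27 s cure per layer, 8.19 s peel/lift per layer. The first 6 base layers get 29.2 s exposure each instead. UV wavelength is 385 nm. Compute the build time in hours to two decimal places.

Layers = ⌈96.3/0.05⌉ = 1926.
Base layers = 6 × (29.2 + 8.19), so 224.34 s.
Normal layers = 1920 × (3.27 + 8.19), so 22003.2 s.
Total = 224.34 + 22003.2 = 22227.54 s = 6.17 hours.

6.17 hours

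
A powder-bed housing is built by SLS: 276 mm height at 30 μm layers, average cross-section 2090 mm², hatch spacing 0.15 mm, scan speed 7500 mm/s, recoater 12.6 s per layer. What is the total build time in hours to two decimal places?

36.95 hours

Number of layers: 276 / 0.03 → 9200 (rounded up).
Per-layer scan distance = 2090 / 0.15, so 13933.3 mm.
Scan time per layer: 13933.3 / 7500 → 1.8578 s.
Layer cycle = 1.8578 + 12.6 = 14.4578 s.
9200 layers × 14.4578 s/layer = 133011.76 s, i.e. 36.95 hours.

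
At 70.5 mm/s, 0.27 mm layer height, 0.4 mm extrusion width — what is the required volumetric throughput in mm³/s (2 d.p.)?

Extrusion cross-section = 0.27 × 0.4 = 0.108 mm².
Volumetric flow = 70.5 × 0.108 = 7.61 mm³/s.

7.61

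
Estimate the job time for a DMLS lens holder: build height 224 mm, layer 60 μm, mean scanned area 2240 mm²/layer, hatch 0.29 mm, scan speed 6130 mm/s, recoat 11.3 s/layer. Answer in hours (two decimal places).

13.03 hours

Layers = ⌈224/0.06⌉ = 3734.
Scan path per layer: 2240 / 0.29 → 7724.1 mm.
Per-layer scan time: 7724.1 / 6130 → 1.26 s.
Layer cycle: 1.26 + 11.3 → 12.56 s.
3734 layers × 12.56 s/layer = 46899.04 s, i.e. 13.03 hours.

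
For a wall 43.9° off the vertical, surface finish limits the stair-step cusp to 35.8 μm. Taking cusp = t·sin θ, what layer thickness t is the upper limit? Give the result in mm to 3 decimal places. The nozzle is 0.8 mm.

0.052 mm

sin(43.9°) = 0.6934; t_max = 0.0358/0.6934 = 0.052 mm.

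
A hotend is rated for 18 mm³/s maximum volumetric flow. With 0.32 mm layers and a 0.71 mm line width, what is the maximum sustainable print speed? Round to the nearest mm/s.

79 mm/s

A = 0.32 × 0.71 = 0.2272 mm².
v_max = Q/A = 18/0.2272 = 79.23 mm/s → 79 mm/s.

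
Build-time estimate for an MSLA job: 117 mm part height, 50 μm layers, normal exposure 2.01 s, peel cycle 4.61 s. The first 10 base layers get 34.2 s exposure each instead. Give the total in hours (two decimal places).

4.39 hours

Number of layers: 117 / 0.05 → 2340 (rounded up).
Base layers = 10 × (34.2 + 4.61) = 388.1 s.
Remaining layers = 2330 × (2.01 + 4.61) = 15424.6 s.
Total = 388.1 + 15424.6 = 15812.7 s = 4.39 hours.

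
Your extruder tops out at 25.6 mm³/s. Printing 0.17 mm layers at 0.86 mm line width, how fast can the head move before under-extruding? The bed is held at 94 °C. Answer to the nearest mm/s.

175 mm/s

Bead cross-section = 0.17 × 0.86, so 0.1462 mm².
v_max = Q/A = 25.6/0.1462 = 175.10 mm/s → 175 mm/s.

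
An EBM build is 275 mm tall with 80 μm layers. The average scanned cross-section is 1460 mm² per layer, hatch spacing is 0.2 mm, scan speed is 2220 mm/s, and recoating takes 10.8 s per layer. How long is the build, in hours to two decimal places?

Number of layers: 275 / 0.08 → 3438 (rounded up).
Scan path per layer = 1460 / 0.2 = 7300 mm.
Per-layer scan time: 7300 / 2220 → 3.2883 s.
Per-layer time: 3.2883 + 10.8 → 14.0883 s.
Total: 3438 × 14.0883 s = 48435.5754 s → 13.45 hours.

13.45 hours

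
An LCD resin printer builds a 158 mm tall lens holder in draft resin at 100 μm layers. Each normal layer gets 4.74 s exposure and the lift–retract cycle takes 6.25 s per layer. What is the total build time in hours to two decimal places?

Layers = ⌈158/0.1⌉ = 1580.
Per-layer time = 4.74 + 6.25 = 10.99 s.
Total = 1580 × 10.99 = 17364.2 s = 4.82 hours.

4.82 hours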